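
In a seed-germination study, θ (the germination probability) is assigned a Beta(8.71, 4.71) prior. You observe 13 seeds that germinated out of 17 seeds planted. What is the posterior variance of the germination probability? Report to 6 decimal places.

0.006504

The Beta prior is conjugate to a Binomial/Bernoulli likelihood; the update adds successes to α and failures to β.
Posterior: Beta(α+k, β+n−k) = Beta(8.71+13, 4.71+4) = Beta(21.71, 8.71).
Var = αβ/((α+β)²(α+β+1)) = 21.71·8.71/(30.42²·31.42) = 0.006504.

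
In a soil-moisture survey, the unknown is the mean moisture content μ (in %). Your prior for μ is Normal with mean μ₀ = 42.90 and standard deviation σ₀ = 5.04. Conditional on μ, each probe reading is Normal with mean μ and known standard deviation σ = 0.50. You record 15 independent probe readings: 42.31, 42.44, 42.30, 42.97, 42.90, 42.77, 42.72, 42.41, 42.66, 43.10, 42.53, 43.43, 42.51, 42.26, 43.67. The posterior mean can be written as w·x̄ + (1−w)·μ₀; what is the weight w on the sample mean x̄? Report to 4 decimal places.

0.9993

For Normal data with known variance σ², a Normal(μ₀, σ₀²) prior on μ is conjugate. Posterior precision = 1/σ₀² + n/σ²; posterior mean is the precision-weighted average of μ₀ and x̄.
σ₀² = 5.04² = 25.4016, σ² = 0.50² = 0.25. Prior precision 1/σ₀² = 1/25.4016; data precision n/σ² = 15/0.25.
w = (n/σ²)/(1/σ₀² + n/σ²) = n·σ₀²/(σ² + n·σ₀²) = 15·25.4016/(0.25 + 15·25.4016) = 381.024/381.274 = 0.9993.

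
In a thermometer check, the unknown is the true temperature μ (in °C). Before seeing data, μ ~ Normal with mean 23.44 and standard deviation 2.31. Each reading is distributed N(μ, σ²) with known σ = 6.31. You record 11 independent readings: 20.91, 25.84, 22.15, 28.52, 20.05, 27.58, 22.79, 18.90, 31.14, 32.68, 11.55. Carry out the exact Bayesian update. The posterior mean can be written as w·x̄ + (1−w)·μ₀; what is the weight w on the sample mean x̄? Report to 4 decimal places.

For Normal data with known variance σ², a Normal(μ₀, σ₀²) prior on μ is conjugate. Posterior precision = 1/σ₀² + n/σ²; posterior mean is the precision-weighted average of μ₀ and x̄.
σ₀² = 2.31² = 5.3361, σ² = 6.31² = 39.8161. Prior precision 1/σ₀² = 1/5.3361; data precision n/σ² = 11/39.8161.
w = (n/σ²)/(1/σ₀² + n/σ²) = n·σ₀²/(σ² + n·σ₀²) = 11·5.3361/(39.8161 + 11·5.3361) = 58.6971/98.5132 = 0.5958.

0.5958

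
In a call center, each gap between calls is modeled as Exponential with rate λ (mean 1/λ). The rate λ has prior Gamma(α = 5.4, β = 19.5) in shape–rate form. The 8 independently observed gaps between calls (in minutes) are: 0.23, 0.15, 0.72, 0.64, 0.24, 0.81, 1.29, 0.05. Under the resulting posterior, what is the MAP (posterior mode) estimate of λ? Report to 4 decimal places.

With a Gamma(shape α, rate β) prior on the exponential rate λ, the posterior after n observations with total T = Σxᵢ is Gamma(α+n, β+T).
Sum of observations T = 4.13 minutes; n = 8.
Posterior: Gamma(5.4+8, 19.5+4.13) = Gamma(13.4, 23.63).
Mode = (α−1)/β = 0.5248.

0.5248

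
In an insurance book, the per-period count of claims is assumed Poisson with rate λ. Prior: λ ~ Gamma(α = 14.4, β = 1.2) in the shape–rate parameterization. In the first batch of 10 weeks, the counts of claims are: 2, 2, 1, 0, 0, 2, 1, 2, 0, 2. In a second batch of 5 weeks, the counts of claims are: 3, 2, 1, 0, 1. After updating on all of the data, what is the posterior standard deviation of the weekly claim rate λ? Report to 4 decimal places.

0.3567

With a Gamma(shape α, rate β) prior, the Poisson likelihood is conjugate: the posterior is Gamma(α + ΣXᵢ, β + n).
Batch 1: sum of counts S = 12 over n = 10 weeks.
After batch 1: Gamma(α+S, β+n) = Gamma(14.4+12, 1.2+10) = Gamma(26.4, 11.2).
Batch 2: sum of counts S = 7 over n = 5 weeks.
After batch 2: Gamma(α+S, β+n) = Gamma(26.4+7, 11.2+5) = Gamma(33.4, 16.2).
SD = √α/β = √33.4/16.2 = 0.3567.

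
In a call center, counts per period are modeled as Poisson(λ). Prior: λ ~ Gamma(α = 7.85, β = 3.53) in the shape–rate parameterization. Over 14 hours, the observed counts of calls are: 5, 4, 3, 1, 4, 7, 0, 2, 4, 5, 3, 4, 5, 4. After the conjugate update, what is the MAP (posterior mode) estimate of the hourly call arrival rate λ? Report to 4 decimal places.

3.3001

With a Gamma(shape α, rate β) prior, the Poisson likelihood is conjugate: the posterior is Gamma(α + ΣXᵢ, β + n).
Sum of counts S = 51 over n = 14 hours.
Posterior: Gamma(α+S, β+n) = Gamma(7.85+51, 3.53+14) = Gamma(58.85, 17.53).
Mode of Gamma(α,β) for α≥1 is (α−1)/β = 57.85/17.53 = 3.3001.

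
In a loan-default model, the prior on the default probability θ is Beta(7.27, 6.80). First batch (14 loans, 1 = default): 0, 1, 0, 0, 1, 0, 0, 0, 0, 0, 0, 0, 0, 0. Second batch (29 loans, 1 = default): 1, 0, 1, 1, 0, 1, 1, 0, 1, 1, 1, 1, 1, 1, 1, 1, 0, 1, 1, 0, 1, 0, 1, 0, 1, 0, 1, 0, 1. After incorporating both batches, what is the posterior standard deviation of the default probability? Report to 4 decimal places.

0.0656

The Beta prior is conjugate to a Binomial/Bernoulli likelihood; the update adds successes to α and failures to β.
After batch 1: Beta(7.27+2, 6.80+12) = Beta(9.27, 18.80).
After batch 2: Beta(9.27+20, 18.80+9) = Beta(29.27, 27.80).
Var = αβ/((α+β)²(α+β+1)) = 29.27·27.80/(57.07²·58.07) = 0.00430229; SD = √0.00430229 = 0.0656.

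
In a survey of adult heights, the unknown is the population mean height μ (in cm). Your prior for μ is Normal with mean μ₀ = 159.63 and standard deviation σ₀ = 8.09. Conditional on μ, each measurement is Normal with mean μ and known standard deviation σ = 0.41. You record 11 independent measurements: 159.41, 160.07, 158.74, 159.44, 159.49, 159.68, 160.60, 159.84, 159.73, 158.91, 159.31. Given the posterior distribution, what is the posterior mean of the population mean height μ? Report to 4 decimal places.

159.5655

For Normal data with known variance σ², a Normal(μ₀, σ₀²) prior on μ is conjugate. Posterior precision = 1/σ₀² + n/σ²; posterior mean is the precision-weighted average of μ₀ and x̄.
Σxᵢ = 159.41 + 160.07 + 158.74 + 159.44 + 159.49 + 159.68 + 160.60 + 159.84 + 159.73 + 158.91 + 159.31 = 1755.22, so n·x̄ = 1755.22.
σ₀² = 8.09² = 65.4481, σ² = 0.41² = 0.1681; σ² + n·σ₀² = 0.1681 + 11·65.4481 = 720.0972.
Posterior mean = (μ₀/σ₀² + n·x̄/σ²)/(1/σ₀² + n/σ²) = (σ²·μ₀ + σ₀²·n·x̄)/(σ² + n·σ₀²) = (0.1681·159.63 + 65.4481·1755.22)/720.0972 = 114902.647885/720.0972 = 159.5655.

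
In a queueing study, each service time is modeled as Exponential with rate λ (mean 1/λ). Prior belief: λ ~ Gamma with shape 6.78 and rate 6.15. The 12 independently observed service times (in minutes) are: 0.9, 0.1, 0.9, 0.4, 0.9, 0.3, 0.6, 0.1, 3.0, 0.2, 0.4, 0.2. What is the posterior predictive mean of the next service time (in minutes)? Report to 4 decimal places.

0.7958

With a Gamma(shape α, rate β) prior on the exponential rate λ, the posterior after n observations with total T = Σxᵢ is Gamma(α+n, β+T).
Sum of observations T = 8.0 minutes; n = 12.
Posterior: Gamma(6.78+12, 6.15+8.0) = Gamma(18.78, 14.15).
The predictive distribution for the next observation is Lomax; its mean is β/(α−1) = 14.15/17.78 = 0.7958.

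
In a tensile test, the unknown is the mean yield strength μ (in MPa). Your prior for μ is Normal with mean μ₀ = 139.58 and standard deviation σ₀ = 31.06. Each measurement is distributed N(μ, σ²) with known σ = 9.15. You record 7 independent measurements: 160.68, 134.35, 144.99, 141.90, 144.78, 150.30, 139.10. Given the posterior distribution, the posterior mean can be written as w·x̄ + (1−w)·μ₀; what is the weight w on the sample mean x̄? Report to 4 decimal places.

0.9878

For Normal data with known variance σ², a Normal(μ₀, σ₀²) prior on μ is conjugate. Posterior precision = 1/σ₀² + n/σ²; posterior mean is the precision-weighted average of μ₀ and x̄.
σ₀² = 31.06² = 964.7236, σ² = 9.15² = 83.7225. Prior precision 1/σ₀² = 1/964.7236; data precision n/σ² = 7/83.7225.
w = (n/σ²)/(1/σ₀² + n/σ²) = n·σ₀²/(σ² + n·σ₀²) = 7·964.7236/(83.7225 + 7·964.7236) = 6753.0652/6836.7877 = 0.9878.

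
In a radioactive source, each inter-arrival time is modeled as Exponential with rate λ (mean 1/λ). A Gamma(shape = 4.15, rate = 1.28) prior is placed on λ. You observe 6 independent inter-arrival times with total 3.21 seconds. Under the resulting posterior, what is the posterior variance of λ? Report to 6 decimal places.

0.503470

With a Gamma(shape α, rate β) prior on the exponential rate λ, the posterior after n observations with total T = Σxᵢ is Gamma(α+n, β+T).
Posterior: Gamma(4.15+6, 1.28+3.21) = Gamma(10.15, 4.49).
Var = α/β² = 0.503470.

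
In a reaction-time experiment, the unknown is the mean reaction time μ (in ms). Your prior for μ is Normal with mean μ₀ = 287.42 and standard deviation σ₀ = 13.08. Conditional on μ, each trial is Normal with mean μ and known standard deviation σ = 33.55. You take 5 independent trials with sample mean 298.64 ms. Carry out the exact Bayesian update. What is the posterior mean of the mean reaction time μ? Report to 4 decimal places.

292.2649

For Normal data with known variance σ², a Normal(μ₀, σ₀²) prior on μ is conjugate. Posterior precision = 1/σ₀² + n/σ²; posterior mean is the precision-weighted average of μ₀ and x̄.
n·x̄ = 5·298.64 = 1493.2.
σ₀² = 13.08² = 171.0864, σ² = 33.55² = 1125.6025; σ² + n·σ₀² = 1125.6025 + 5·171.0864 = 1981.0345.
Posterior mean = (μ₀/σ₀² + n·x̄/σ²)/(1/σ₀² + n/σ²) = (σ²·μ₀ + σ₀²·n·x̄)/(σ² + n·σ₀²) = (1125.6025·287.42 + 171.0864·1493.2)/1981.0345 = 578986.88303/1981.0345 = 292.2649.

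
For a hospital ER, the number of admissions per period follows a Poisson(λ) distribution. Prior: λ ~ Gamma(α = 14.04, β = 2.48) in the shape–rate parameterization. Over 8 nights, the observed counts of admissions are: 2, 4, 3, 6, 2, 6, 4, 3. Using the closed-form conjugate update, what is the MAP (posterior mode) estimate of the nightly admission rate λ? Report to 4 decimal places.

With a Gamma(shape α, rate β) prior, the Poisson likelihood is conjugate: the posterior is Gamma(α + ΣXᵢ, β + n).
Sum of counts S = 30 over n = 8 nights.
Posterior: Gamma(α+S, β+n) = Gamma(14.04+30, 2.48+8) = Gamma(44.04, 10.48).
Mode of Gamma(α,β) for α≥1 is (α−1)/β = 43.04/10.48 = 4.1069.

4.1069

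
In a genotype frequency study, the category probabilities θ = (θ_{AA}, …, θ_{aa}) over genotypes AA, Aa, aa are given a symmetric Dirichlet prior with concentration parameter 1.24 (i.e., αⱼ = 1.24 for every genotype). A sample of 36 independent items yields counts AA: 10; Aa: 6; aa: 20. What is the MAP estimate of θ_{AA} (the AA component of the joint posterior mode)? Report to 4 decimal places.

0.2789

The Dirichlet prior is conjugate to the Multinomial likelihood: each posterior αⱼ = prior αⱼ + observed count nⱼ.
Posterior concentration: (11.24, 7.24, 21.24), total = 39.72.
Joint mode component: (α_{AA}−1)/(Σα−K) = 10.24/36.72 = 0.2789.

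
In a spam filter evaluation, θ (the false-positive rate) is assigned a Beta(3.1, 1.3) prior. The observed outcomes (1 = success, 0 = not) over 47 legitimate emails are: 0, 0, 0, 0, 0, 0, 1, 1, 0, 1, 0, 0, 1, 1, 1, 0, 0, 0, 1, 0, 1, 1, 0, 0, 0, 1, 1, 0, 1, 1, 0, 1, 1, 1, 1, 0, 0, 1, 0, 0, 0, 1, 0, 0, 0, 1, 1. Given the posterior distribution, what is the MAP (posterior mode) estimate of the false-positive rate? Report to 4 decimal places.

The Beta prior is conjugate to a Binomial/Bernoulli likelihood; the update adds successes to α and failures to β.
Posterior: Beta(α+k, β+n−k) = Beta(3.1+21, 1.3+26) = Beta(24.1, 27.3).
Mode of Beta(a,b) for a,b>1 is (a−1)/(a+b−2) = 23.1/49.4 = 0.4676.

0.4676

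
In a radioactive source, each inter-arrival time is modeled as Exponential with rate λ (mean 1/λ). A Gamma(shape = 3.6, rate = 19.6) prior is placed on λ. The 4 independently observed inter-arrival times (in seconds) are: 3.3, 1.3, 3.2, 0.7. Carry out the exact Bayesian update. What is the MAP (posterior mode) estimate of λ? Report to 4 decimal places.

With a Gamma(shape α, rate β) prior on the exponential rate λ, the posterior after n observations with total T = Σxᵢ is Gamma(α+n, β+T).
Sum of observations T = 8.5 seconds; n = 4.
Posterior: Gamma(3.6+4, 19.6+8.5) = Gamma(7.6, 28.1).
Mode = (α−1)/β = 0.2349.

0.2349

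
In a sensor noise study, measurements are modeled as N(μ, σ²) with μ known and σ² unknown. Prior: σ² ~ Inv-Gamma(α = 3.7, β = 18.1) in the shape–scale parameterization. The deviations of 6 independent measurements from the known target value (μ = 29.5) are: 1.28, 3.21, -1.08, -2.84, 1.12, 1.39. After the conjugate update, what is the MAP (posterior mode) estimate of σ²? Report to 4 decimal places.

With known mean μ and an Inverse-Gamma(α, β) prior on σ², the Normal likelihood is conjugate: posterior is Inv-Gamma(α + n/2, β + Σ(xᵢ−μ)²/2).
Σ(xᵢ−μ)² = (1.28)² + (3.21)² + (-1.08)² + (-2.84)² + (1.12)² + (1.39)² = 24.3610.
Posterior: Inv-Gamma(3.7 + 6/2, 18.1 + 24.3610/2) = Inv-Gamma(6.70, 30.28050).
Mode = β/(α+1) = 30.28050/7.70 = 3.9325.

3.9325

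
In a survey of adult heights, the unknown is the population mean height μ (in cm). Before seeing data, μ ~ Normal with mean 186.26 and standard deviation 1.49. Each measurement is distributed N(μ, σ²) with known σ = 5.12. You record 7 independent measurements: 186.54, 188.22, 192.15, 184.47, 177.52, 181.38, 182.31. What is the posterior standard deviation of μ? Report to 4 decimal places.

For Normal data with known variance σ², a Normal(μ₀, σ₀²) prior on μ is conjugate. Posterior precision = 1/σ₀² + n/σ²; posterior mean is the precision-weighted average of μ₀ and x̄.
σ₀² = 1.49² = 2.2201, σ² = 5.12² = 26.2144; σ² + n·σ₀² = 26.2144 + 7·2.2201 = 41.7551.
Posterior precision = 1/σ₀² + n/σ² = 1/2.2201 + 7/26.2144 = (σ² + n·σ₀²)/(σ₀²σ²) = 41.7551/(2.2201·26.2144); posterior variance σₙ² = σ₀²σ²/(σ² + n·σ₀²) = 2.2201·26.2144/41.7551 = 1.393808.
Posterior SD = √σₙ² = √(2.2201·26.2144/41.7551) = 1.1806.

1.1806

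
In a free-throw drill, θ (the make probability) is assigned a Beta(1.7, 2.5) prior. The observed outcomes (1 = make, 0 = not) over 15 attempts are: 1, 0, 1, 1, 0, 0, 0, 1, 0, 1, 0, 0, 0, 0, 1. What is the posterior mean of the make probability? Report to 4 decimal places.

The Beta prior is conjugate to a Binomial/Bernoulli likelihood; the update adds successes to α and failures to β.
Posterior: Beta(α+k, β+n−k) = Beta(1.7+6, 2.5+9) = Beta(7.7, 11.5).
Posterior mean = α/(α+β) = 7.7/19.2 = 0.4010.

0.4010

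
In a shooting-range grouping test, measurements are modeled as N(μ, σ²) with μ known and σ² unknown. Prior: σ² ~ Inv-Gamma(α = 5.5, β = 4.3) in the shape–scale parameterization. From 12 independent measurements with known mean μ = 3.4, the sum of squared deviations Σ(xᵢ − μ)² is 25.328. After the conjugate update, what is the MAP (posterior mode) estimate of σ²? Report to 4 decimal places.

With known mean μ and an Inverse-Gamma(α, β) prior on σ², the Normal likelihood is conjugate: posterior is Inv-Gamma(α + n/2, β + Σ(xᵢ−μ)²/2).
Posterior: Inv-Gamma(5.5 + 12/2, 4.3 + 25.328/2) = Inv-Gamma(11.50, 16.9640).
Mode = β/(α+1) = 16.9640/12.50 = 1.3571.

1.3571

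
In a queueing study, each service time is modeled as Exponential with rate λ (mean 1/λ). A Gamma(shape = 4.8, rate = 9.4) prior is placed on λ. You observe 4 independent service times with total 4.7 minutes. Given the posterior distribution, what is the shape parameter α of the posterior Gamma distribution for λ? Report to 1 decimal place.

8.8

With a Gamma(shape α, rate β) prior on the exponential rate λ, the posterior after n observations with total T = Σxᵢ is Gamma(α+n, β+T).
Posterior: Gamma(4.8+4, 9.4+4.7) = Gamma(8.8, 14.1).
Posterior α = 8.8.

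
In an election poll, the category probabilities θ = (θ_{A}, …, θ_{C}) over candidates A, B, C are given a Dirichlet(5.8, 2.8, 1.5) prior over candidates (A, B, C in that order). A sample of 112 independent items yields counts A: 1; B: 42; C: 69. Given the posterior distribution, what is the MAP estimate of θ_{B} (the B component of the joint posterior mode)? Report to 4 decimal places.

0.3678

The Dirichlet prior is conjugate to the Multinomial likelihood: each posterior αⱼ = prior αⱼ + observed count nⱼ.
Posterior concentration: (6.8, 44.8, 70.5), total = 122.1.
Joint mode component: (α_{B}−1)/(Σα−K) = 43.8/119.1 = 0.3678.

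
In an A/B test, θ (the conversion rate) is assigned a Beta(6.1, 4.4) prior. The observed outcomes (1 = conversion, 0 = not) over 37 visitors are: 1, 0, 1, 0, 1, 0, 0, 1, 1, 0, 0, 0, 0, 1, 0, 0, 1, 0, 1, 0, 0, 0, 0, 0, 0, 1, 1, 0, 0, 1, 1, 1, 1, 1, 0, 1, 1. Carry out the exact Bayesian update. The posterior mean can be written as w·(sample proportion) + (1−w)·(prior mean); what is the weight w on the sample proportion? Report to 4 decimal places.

0.7789

The Beta prior is conjugate to a Binomial/Bernoulli likelihood; the update adds successes to α and failures to β.
Posterior mean = (α₀+k)/(α₀+β₀+n) = [n/(α₀+β₀+n)]·(k/n) + [(α₀+β₀)/(α₀+β₀+n)]·α₀/(α₀+β₀), so only n and the prior enter the weight.
The weight on the data is w = n/(α₀+β₀+n) = 37/(6.1+4.4+37) = 37/47.5 = 0.7789.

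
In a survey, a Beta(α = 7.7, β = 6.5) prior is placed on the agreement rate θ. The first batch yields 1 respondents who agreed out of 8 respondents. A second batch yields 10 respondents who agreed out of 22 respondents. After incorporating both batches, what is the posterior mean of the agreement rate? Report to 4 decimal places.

0.4231

The Beta prior is conjugate to a Binomial/Bernoulli likelihood; the update adds successes to α and failures to β.
After batch 1: Beta(7.7+1, 6.5+7) = Beta(8.7, 13.5).
After batch 2: Beta(8.7+10, 13.5+12) = Beta(18.7, 25.5).
Posterior mean = α/(α+β) = 18.7/44.2 = 0.4231.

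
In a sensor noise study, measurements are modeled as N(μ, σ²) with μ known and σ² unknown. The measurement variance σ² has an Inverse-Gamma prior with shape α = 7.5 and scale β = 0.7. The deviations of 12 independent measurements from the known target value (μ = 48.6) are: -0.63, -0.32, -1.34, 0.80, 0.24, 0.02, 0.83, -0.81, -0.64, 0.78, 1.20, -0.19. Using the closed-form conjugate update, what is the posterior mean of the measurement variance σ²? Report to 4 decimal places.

0.3293

With known mean μ and an Inverse-Gamma(α, β) prior on σ², the Normal likelihood is conjugate: posterior is Inv-Gamma(α + n/2, β + Σ(xᵢ−μ)²/2).
Σ(xᵢ−μ)² = (-0.63)² + (-0.32)² + (-1.34)² + (0.80)² + (0.24)² + (0.02)² + (0.83)² + (-0.81)² + (-0.64)² + (0.78)² + (1.20)² + (-0.19)² = 6.8320.
Posterior: Inv-Gamma(7.5 + 12/2, 0.7 + 6.8320/2) = Inv-Gamma(13.50, 4.11600).
E[σ²|data] = β/(α−1) = 4.11600/12.50 = 0.3293.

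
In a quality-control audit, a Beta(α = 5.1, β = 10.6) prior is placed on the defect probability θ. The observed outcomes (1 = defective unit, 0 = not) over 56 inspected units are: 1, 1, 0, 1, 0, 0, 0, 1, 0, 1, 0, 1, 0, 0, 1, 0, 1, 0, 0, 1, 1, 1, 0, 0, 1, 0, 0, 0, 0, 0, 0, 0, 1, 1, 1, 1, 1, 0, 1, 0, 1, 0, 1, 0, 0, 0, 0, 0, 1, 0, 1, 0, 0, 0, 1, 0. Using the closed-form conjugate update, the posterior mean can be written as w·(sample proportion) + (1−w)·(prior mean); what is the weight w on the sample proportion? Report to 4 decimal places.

The Beta prior is conjugate to a Binomial/Bernoulli likelihood; the update adds successes to α and failures to β.
Posterior mean = (α₀+k)/(α₀+β₀+n) = [n/(α₀+β₀+n)]·(k/n) + [(α₀+β₀)/(α₀+β₀+n)]·α₀/(α₀+β₀), so only n and the prior enter the weight.
The weight on the data is w = n/(α₀+β₀+n) = 56/(5.1+10.6+56) = 56/71.7 = 0.7810.

0.7810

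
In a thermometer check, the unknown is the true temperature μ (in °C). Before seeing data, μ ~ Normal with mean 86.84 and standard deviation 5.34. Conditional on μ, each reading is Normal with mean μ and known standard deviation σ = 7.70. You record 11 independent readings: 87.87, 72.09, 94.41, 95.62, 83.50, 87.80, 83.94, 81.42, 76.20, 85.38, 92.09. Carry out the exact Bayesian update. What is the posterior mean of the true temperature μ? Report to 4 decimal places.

85.6993

For Normal data with known variance σ², a Normal(μ₀, σ₀²) prior on μ is conjugate. Posterior precision = 1/σ₀² + n/σ²; posterior mean is the precision-weighted average of μ₀ and x̄.
Σxᵢ = 87.87 + 72.09 + 94.41 + 95.62 + 83.50 + 87.80 + 83.94 + 81.42 + 76.20 + 85.38 + 92.09 = 940.32, so n·x̄ = 940.32.
σ₀² = 5.34² = 28.5156, σ² = 7.70² = 59.29; σ² + n·σ₀² = 59.29 + 11·28.5156 = 372.9616.
Posterior mean = (μ₀/σ₀² + n·x̄/σ²)/(1/σ₀² + n/σ²) = (σ²·μ₀ + σ₀²·n·x̄)/(σ² + n·σ₀²) = (59.29·86.84 + 28.5156·940.32)/372.9616 = 31962.532592/372.9616 = 85.6993.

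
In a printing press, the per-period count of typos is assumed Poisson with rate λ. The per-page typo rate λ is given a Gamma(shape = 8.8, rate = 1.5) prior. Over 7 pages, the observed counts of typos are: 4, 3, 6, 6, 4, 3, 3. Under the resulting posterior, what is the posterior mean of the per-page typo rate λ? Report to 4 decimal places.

With a Gamma(shape α, rate β) prior, the Poisson likelihood is conjugate: the posterior is Gamma(α + ΣXᵢ, β + n).
Sum of counts S = 29 over n = 7 pages.
Posterior: Gamma(α+S, β+n) = Gamma(8.8+29, 1.5+7) = Gamma(37.8, 8.5).
Posterior mean = α/β = 37.8/8.5 = 4.4471.

4.4471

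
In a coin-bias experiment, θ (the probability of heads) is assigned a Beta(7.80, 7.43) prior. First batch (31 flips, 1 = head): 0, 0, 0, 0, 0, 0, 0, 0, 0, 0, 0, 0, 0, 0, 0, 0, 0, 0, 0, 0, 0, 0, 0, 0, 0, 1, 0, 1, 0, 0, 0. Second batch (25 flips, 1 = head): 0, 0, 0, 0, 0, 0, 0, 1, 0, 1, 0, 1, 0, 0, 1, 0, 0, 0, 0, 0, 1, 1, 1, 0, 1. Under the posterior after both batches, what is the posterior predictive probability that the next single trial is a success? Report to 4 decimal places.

The Beta prior is conjugate to a Binomial/Bernoulli likelihood; the update adds successes to α and failures to β.
After batch 1: Beta(7.80+2, 7.43+29) = Beta(9.80, 36.43).
After batch 2: Beta(9.80+8, 36.43+17) = Beta(17.80, 53.43).
For a single future Bernoulli trial, P(success | data) = α/(α+β) = 0.2499.

0.2499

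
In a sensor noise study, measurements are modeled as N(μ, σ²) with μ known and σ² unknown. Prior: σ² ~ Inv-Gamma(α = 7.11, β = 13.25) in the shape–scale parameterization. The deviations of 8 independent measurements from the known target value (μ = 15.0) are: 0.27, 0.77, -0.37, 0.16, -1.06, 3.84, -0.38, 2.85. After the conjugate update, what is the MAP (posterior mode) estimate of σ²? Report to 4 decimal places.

With known mean μ and an Inverse-Gamma(α, β) prior on σ², the Normal likelihood is conjugate: posterior is Inv-Gamma(α + n/2, β + Σ(xᵢ−μ)²/2).
Σ(xᵢ−μ)² = (0.27)² + (0.77)² + (-0.37)² + (0.16)² + (-1.06)² + (3.84)² + (-0.38)² + (2.85)² = 24.9644.
Posterior: Inv-Gamma(7.11 + 8/2, 13.25 + 24.9644/2) = Inv-Gamma(11.11, 25.73220).
Mode = β/(α+1) = 25.73220/12.11 = 2.1249.

2.1249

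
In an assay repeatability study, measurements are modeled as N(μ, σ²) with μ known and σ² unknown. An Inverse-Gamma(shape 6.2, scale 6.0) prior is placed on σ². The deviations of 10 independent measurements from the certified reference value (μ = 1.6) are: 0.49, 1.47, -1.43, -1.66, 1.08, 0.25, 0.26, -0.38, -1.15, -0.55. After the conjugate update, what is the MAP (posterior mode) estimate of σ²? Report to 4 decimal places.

With known mean μ and an Inverse-Gamma(α, β) prior on σ², the Normal likelihood is conjugate: posterior is Inv-Gamma(α + n/2, β + Σ(xᵢ−μ)²/2).
Σ(xᵢ−μ)² = (0.49)² + (1.47)² + (-1.43)² + (-1.66)² + (1.08)² + (0.25)² + (0.26)² + (-0.38)² + (-1.15)² + (-0.55)² = 10.2674.
Posterior: Inv-Gamma(6.2 + 10/2, 6.0 + 10.2674/2) = Inv-Gamma(11.20, 11.13370).
Mode = β/(α+1) = 11.13370/12.20 = 0.9126.

0.9126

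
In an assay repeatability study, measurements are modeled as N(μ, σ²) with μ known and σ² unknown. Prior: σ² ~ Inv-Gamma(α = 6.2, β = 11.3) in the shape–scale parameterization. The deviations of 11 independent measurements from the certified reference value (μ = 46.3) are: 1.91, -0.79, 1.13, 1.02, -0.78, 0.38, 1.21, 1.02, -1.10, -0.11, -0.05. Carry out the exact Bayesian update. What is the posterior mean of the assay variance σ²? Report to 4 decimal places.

1.5734

With known mean μ and an Inverse-Gamma(α, β) prior on σ², the Normal likelihood is conjugate: posterior is Inv-Gamma(α + n/2, β + Σ(xᵢ−μ)²/2).
Σ(xᵢ−μ)² = (1.91)² + (-0.79)² + (1.13)² + (1.02)² + (-0.78)² + (0.38)² + (1.21)² + (1.02)² + (-1.10)² + (-0.11)² + (-0.05)² = 11.0714.
Posterior: Inv-Gamma(6.2 + 11/2, 11.3 + 11.0714/2) = Inv-Gamma(11.70, 16.83570).
E[σ²|data] = β/(α−1) = 16.83570/10.70 = 1.5734.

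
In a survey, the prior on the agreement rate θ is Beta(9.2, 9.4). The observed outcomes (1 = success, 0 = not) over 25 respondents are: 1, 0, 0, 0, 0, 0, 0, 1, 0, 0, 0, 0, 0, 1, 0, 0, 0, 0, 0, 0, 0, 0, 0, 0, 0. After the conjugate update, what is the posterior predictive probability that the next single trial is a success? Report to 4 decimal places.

0.2798

The Beta prior is conjugate to a Binomial/Bernoulli likelihood; the update adds successes to α and failures to β.
Posterior: Beta(α+k, β+n−k) = Beta(9.2+3, 9.4+22) = Beta(12.2, 31.4).
For a single future Bernoulli trial, P(success | data) = α/(α+β) = 0.2798.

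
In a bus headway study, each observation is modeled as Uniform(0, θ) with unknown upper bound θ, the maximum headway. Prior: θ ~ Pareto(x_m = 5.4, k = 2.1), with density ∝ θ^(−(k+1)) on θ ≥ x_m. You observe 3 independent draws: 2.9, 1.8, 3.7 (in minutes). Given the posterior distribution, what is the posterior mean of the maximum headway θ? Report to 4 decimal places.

6.7171

A Pareto(scale x_m, shape k) prior on the upper bound θ of Uniform(0, θ) is conjugate: posterior is Pareto(max(x_m, max xᵢ), k + n).
Sample maximum = 3.7; prior scale x_m = 5.4 → posterior scale = max = 5.4.
Posterior shape = 2.1 + 3 = 5.1.
E[θ|data] = k·x_m/(k−1) = 5.1·5.4/4.1 = 6.7171.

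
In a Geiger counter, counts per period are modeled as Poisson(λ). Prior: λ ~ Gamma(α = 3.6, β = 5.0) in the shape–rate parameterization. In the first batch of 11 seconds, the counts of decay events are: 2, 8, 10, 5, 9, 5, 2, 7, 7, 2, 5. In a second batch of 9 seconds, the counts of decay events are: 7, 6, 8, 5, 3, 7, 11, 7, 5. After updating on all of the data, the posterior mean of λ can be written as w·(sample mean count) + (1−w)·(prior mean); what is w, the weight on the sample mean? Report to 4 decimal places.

With a Gamma(shape α, rate β) prior, the Poisson likelihood is conjugate: the posterior is Gamma(α + ΣXᵢ, β + n).
Total number of seconds: n = 11 + 9 = 20.
Posterior mean = (α₀+S)/(β₀+n) = [n/(β₀+n)]·(S/n) + [β₀/(β₀+n)]·(α₀/β₀), so only n and β₀ enter the weight.
Weight on data w = n/(β₀+n) = 20/(5.0+20) = 20/25.0 = 0.8000.

0.8000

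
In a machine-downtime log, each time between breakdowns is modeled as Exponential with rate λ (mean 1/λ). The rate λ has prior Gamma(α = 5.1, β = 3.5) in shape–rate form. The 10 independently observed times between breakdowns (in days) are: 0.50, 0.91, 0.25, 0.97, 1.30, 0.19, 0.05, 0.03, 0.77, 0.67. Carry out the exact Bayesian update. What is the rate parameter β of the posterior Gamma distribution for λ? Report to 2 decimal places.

9.14

With a Gamma(shape α, rate β) prior on the exponential rate λ, the posterior after n observations with total T = Σxᵢ is Gamma(α+n, β+T).
Sum of observations T = 5.64 days; n = 10.
Posterior: Gamma(5.1+10, 3.5+5.64) = Gamma(15.1, 9.14).
Posterior β = 9.14.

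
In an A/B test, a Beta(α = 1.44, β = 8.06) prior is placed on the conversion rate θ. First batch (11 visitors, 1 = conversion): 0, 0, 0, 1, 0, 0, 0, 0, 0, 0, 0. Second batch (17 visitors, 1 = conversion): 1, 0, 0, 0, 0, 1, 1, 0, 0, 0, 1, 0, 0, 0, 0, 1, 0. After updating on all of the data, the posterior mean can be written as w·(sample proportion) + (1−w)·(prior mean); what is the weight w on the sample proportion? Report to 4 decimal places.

The Beta prior is conjugate to a Binomial/Bernoulli likelihood; the update adds successes to α and failures to β.
Total number of visitors: n = 11 + 17 = 28.
Posterior mean = (α₀+k)/(α₀+β₀+n) = [n/(α₀+β₀+n)]·(k/n) + [(α₀+β₀)/(α₀+β₀+n)]·α₀/(α₀+β₀), so only n and the prior enter the weight.
The weight on the data is w = n/(α₀+β₀+n) = 28/(1.44+8.06+28) = 28/37.50 = 0.7467.

0.7467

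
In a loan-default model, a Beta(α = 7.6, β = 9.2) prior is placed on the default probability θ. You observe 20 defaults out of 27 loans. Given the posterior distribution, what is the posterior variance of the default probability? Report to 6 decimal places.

The Beta prior is conjugate to a Binomial/Bernoulli likelihood; the update adds successes to α and failures to β.
Posterior: Beta(α+k, β+n−k) = Beta(7.6+20, 9.2+7) = Beta(27.6, 16.2).
Var = αβ/((α+β)²(α+β+1)) = 27.6·16.2/(43.8²·44.8) = 0.005202.

0.005202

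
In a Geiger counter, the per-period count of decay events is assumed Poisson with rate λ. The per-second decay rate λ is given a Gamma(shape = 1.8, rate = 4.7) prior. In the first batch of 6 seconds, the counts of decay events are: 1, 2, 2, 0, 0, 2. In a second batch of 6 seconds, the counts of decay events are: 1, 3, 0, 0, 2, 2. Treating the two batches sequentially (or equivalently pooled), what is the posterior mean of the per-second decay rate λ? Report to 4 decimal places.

1.0060

With a Gamma(shape α, rate β) prior, the Poisson likelihood is conjugate: the posterior is Gamma(α + ΣXᵢ, β + n).
Batch 1: sum of counts S = 7 over n = 6 seconds.
After batch 1: Gamma(α+S, β+n) = Gamma(1.8+7, 4.7+6) = Gamma(8.8, 10.7).
Batch 2: sum of counts S = 8 over n = 6 seconds.
After batch 2: Gamma(α+S, β+n) = Gamma(8.8+8, 10.7+6) = Gamma(16.8, 16.7).
Posterior mean = α/β = 16.8/16.7 = 1.0060.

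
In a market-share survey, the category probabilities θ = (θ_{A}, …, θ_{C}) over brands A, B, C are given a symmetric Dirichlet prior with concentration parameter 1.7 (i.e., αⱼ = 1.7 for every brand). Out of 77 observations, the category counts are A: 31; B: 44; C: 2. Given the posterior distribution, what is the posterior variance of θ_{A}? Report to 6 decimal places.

The Dirichlet prior is conjugate to the Multinomial likelihood: each posterior αⱼ = prior αⱼ + observed count nⱼ.
Posterior concentration: (32.7, 45.7, 3.7), total = 82.1.
Var[θ_j] = α_j(Σα−α_j)/((Σα)²(Σα+1)) = 32.7·49.4/(82.1²·83.1) = 0.002884.

0.002884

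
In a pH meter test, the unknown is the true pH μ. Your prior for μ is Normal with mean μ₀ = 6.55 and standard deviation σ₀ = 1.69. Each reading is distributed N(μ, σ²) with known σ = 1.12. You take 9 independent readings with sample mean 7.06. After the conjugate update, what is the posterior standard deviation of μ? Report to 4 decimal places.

0.3645

For Normal data with known variance σ², a Normal(μ₀, σ₀²) prior on μ is conjugate. Posterior precision = 1/σ₀² + n/σ²; posterior mean is the precision-weighted average of μ₀ and x̄.
σ₀² = 1.69² = 2.8561, σ² = 1.12² = 1.2544; σ² + n·σ₀² = 1.2544 + 9·2.8561 = 26.9593.
Posterior precision = 1/σ₀² + n/σ² = 1/2.8561 + 9/1.2544 = (σ² + n·σ₀²)/(σ₀²σ²) = 26.9593/(2.8561·1.2544); posterior variance σₙ² = σ₀²σ²/(σ² + n·σ₀²) = 2.8561·1.2544/26.9593 = 0.132893.
Posterior SD = √σₙ² = √(2.8561·1.2544/26.9593) = 0.3645.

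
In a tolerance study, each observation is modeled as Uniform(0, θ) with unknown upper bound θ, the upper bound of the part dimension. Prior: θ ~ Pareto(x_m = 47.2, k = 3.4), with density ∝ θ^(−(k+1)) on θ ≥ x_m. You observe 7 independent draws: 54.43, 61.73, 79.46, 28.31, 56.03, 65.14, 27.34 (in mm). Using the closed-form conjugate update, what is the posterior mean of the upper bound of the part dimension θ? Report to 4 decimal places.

87.9132

A Pareto(scale x_m, shape k) prior on the upper bound θ of Uniform(0, θ) is conjugate: posterior is Pareto(max(x_m, max xᵢ), k + n).
Sample maximum = 79.46; prior scale x_m = 47.2 → posterior scale = max = 79.46.
Posterior shape = 3.4 + 7 = 10.4.
E[θ|data] = k·x_m/(k−1) = 10.4·79.46/9.4 = 87.9132.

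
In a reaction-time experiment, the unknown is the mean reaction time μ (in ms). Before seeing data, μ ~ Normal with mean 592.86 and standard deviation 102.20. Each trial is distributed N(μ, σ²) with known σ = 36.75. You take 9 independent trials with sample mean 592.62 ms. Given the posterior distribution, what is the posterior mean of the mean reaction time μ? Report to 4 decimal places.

592.6234

For Normal data with known variance σ², a Normal(μ₀, σ₀²) prior on μ is conjugate. Posterior precision = 1/σ₀² + n/σ²; posterior mean is the precision-weighted average of μ₀ and x̄.
n·x̄ = 9·592.62 = 5333.58.
σ₀² = 102.20² = 10444.84, σ² = 36.75² = 1350.5625; σ² + n·σ₀² = 1350.5625 + 9·10444.84 = 95354.1225.
Posterior mean = (μ₀/σ₀² + n·x̄/σ²)/(1/σ₀² + n/σ²) = (σ²·μ₀ + σ₀²·n·x̄)/(σ² + n·σ₀²) = (1350.5625·592.86 + 10444.84·5333.58)/95354.1225 = 56509084.21095/95354.1225 = 592.6234.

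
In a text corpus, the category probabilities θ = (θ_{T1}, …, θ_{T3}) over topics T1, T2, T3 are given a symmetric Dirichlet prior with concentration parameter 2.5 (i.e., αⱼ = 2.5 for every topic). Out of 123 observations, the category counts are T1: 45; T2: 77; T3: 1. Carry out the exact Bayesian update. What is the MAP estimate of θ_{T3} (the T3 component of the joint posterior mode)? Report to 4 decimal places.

0.0196

The Dirichlet prior is conjugate to the Multinomial likelihood: each posterior αⱼ = prior αⱼ + observed count nⱼ.
Posterior concentration: (47.5, 79.5, 3.5), total = 130.5.
Joint mode component: (α_{T3}−1)/(Σα−K) = 2.5/127.5 = 0.0196.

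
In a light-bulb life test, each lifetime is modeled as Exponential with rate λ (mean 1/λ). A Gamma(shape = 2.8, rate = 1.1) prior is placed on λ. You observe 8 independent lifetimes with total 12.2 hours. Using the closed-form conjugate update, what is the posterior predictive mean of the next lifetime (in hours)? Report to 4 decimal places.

1.3571

With a Gamma(shape α, rate β) prior on the exponential rate λ, the posterior after n observations with total T = Σxᵢ is Gamma(α+n, β+T).
Posterior: Gamma(2.8+8, 1.1+12.2) = Gamma(10.8, 13.3).
The predictive distribution for the next observation is Lomax; its mean is β/(α−1) = 13.3/9.8 = 1.3571.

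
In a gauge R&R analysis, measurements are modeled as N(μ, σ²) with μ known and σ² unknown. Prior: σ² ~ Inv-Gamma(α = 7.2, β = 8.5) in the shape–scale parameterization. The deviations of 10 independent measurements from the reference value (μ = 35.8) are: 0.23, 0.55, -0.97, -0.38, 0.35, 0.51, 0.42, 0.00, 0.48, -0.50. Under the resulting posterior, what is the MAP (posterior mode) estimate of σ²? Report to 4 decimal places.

With known mean μ and an Inverse-Gamma(α, β) prior on σ², the Normal likelihood is conjugate: posterior is Inv-Gamma(α + n/2, β + Σ(xᵢ−μ)²/2).
Σ(xᵢ−μ)² = (0.23)² + (0.55)² + (-0.97)² + (-0.38)² + (0.35)² + (0.51)² + (0.42)² + (0.00)² + (0.48)² + (-0.50)² = 2.4801.
Posterior: Inv-Gamma(7.2 + 10/2, 8.5 + 2.4801/2) = Inv-Gamma(12.20, 9.74005).
Mode = β/(α+1) = 9.74005/13.20 = 0.7379.

0.7379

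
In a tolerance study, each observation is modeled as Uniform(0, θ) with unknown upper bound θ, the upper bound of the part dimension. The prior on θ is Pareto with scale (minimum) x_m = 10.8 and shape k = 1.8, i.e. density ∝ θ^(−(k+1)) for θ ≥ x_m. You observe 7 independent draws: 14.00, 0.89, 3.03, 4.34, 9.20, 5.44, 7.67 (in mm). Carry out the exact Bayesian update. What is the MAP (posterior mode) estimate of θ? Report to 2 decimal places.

A Pareto(scale x_m, shape k) prior on the upper bound θ of Uniform(0, θ) is conjugate: posterior is Pareto(max(x_m, max xᵢ), k + n).
Sample maximum = 14.00; prior scale x_m = 10.8 → posterior scale = max = 14.00.
Posterior shape = 1.8 + 7 = 8.8.
The Pareto density is decreasing on [x_m, ∞), so the mode is x_m = 14.00.

14.00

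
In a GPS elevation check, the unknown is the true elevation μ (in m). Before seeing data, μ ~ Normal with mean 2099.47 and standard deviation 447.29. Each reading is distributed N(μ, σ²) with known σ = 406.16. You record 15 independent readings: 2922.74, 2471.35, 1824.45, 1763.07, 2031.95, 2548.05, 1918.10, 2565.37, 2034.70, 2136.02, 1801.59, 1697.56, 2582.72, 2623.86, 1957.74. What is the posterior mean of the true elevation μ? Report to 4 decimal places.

2187.1325

For Normal data with known variance σ², a Normal(μ₀, σ₀²) prior on μ is conjugate. Posterior precision = 1/σ₀² + n/σ²; posterior mean is the precision-weighted average of μ₀ and x̄.
Σxᵢ = 2922.74 + 2471.35 + 1824.45 + 1763.07 + 2031.95 + 2548.05 + 1918.10 + 2565.37 + 2034.70 + 2136.02 + 1801.59 + 1697.56 + 2582.72 + 2623.86 + 1957.74 = 32879.27, so n·x̄ = 32879.27.
σ₀² = 447.29² = 200068.3441, σ² = 406.16² = 164965.9456; σ² + n·σ₀² = 164965.9456 + 15·200068.3441 = 3165991.1071.
Posterior mean = (μ₀/σ₀² + n·x̄/σ²)/(1/σ₀² + n/σ²) = (σ²·μ₀ + σ₀²·n·x̄)/(σ² + n·σ₀²) = (164965.9456·2099.47 + 200068.3441·32879.27)/3165991.1071 = 6924442157.925639/3165991.1071 = 2187.1325.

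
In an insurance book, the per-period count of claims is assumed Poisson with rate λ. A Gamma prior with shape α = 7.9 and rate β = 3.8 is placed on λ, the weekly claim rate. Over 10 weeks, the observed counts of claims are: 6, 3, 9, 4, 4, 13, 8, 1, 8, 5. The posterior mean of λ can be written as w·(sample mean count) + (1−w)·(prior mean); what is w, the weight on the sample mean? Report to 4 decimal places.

0.7246

With a Gamma(shape α, rate β) prior, the Poisson likelihood is conjugate: the posterior is Gamma(α + ΣXᵢ, β + n).
Posterior mean = (α₀+S)/(β₀+n) = [n/(β₀+n)]·(S/n) + [β₀/(β₀+n)]·(α₀/β₀), so only n and β₀ enter the weight.
Weight on data w = n/(β₀+n) = 10/(3.8+10) = 10/13.8 = 0.7246.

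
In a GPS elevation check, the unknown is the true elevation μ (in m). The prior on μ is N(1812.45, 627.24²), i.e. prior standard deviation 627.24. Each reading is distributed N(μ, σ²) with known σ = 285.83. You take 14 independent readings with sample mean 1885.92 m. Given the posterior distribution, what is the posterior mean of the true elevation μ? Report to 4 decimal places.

For Normal data with known variance σ², a Normal(μ₀, σ₀²) prior on μ is conjugate. Posterior precision = 1/σ₀² + n/σ²; posterior mean is the precision-weighted average of μ₀ and x̄.
n·x̄ = 14·1885.92 = 26402.88.
σ₀² = 627.24² = 393430.0176, σ² = 285.83² = 81698.7889; σ² + n·σ₀² = 81698.7889 + 14·393430.0176 = 5589719.0353.
Posterior mean = (μ₀/σ₀² + n·x̄/σ²)/(1/σ₀² + n/σ²) = (σ²·μ₀ + σ₀²·n·x̄)/(σ² + n·σ₀²) = (81698.7889·1812.45 + 393430.0176·26402.88)/5589719.0353 = 10535760513.032493/5589719.0353 = 1884.8462.

1884.8462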